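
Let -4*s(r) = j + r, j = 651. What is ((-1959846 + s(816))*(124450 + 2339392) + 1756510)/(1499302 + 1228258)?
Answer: -9659305491751/5455120 ≈ -1.7707e+6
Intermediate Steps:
s(r) = -651/4 - r/4 (s(r) = -(651 + r)/4 = -651/4 - r/4)
((-1959846 + s(816))*(124450 + 2339392) + 1756510)/(1499302 + 1228258) = ((-1959846 + (-651/4 - ¼*816))*(124450 + 2339392) + 1756510)/(1499302 + 1228258) = ((-1959846 + (-651/4 - 204))*2463842 + 1756510)/2727560 = ((-1959846 - 1467/4)*2463842 + 1756510)*(1/2727560) = (-7840851/4*2463842 + 1756510)*(1/2727560) = (-9659309004771/2 + 1756510)*(1/2727560) = -9659305491751/2*1/2727560 = -9659305491751/5455120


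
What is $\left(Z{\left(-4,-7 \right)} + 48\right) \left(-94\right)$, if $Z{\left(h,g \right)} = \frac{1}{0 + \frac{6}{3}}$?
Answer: $-4559$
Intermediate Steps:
$Z{\left(h,g \right)} = \frac{1}{2}$ ($Z{\left(h,g \right)} = \frac{1}{0 + 6 \cdot \frac{1}{3}} = \frac{1}{0 + 2} = \frac{1}{2}$)
$\left(Z{\left(-4,-7 \right)} + 48\right) \left(-94\right) = \left(\frac{1}{2} + 48\right) \left(-94\right) = \frac{97}{2} \left(-94\right) = -4559$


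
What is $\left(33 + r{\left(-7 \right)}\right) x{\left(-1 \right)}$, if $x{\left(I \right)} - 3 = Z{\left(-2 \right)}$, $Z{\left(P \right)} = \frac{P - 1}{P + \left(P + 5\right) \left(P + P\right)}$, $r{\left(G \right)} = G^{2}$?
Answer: $\frac{1845}{7} \approx 263.57$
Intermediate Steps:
$Z{\left(P \right)} = \frac{-1 + P}{P + 2 P \left(5 + P\right)}$ ($Z{\left(P \right)} = \frac{-1 + P}{P + \left(5 + P\right) 2 P} = \frac{-1 + P}{P + 2 P \left(5 + P\right)}$)
$x{\left(I \right)} = \frac{45}{14}$ ($x{\left(I \right)} = 3 + \frac{-1 - 2}{\left(-2\right) \left(11 + 2 \left(-2\right)\right)} = 3 - \frac{1}{2} \frac{1}{11 - 4} \left(-3\right) = 3 - \frac{1}{2} \cdot \frac{1}{7} \left(-3\right) = 3 - \frac{1}{14} \left(-3\right) = 3 + \frac{3}{14} = \frac{45}{14}$)
$\left(33 + r{\left(-7 \right)}\right) x{\left(-1 \right)} = \left(33 + \left(-7\right)^{2}\right) \frac{45}{14} = \left(33 + 49\right) \frac{45}{14} = 82 \cdot \frac{45}{14} = \frac{1845}{7}$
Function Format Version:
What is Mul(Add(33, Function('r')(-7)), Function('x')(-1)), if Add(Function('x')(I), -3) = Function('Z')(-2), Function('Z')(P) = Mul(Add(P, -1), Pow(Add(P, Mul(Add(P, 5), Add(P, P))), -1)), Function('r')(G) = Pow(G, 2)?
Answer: Rational(1845, 7) ≈ 263.57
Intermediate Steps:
Function('Z')(P) = Mul(Pow(Add(P, Mul(2, P, Add(5, P))), -1), Add(-1, P)) (Function('Z')(P) = Mul(Add(-1, P), Pow(Add(P, Mul(Add(5, P), Mul(2, P))), -1)) = Mul(Add(-1, P), Pow(Add(P, Mul(2, P, Add(5, P))), -1)) = Mul(Pow(Add(P, Mul(2, P, Add(5, P))), -1), Add(-1, P)))
Function('x')(I) = Rational(45, 14) (Function('x')(I) = Add(3, Mul(Pow(-2, -1), Pow(Add(11, Mul(2, -2)), -1), Add(-1, -2))) = Add(3, Mul(Rational(-1, 2), Pow(Add(11, -4), -1), -3)) = Add(3, Mul(Rational(-1, 2), Pow(7, -1), -3)) = Add(3, Mul(Rational(-1, 2), Rational(1, 7), -3)) = Add(3, Rational(3, 14)) = Rational(45, 14))
Mul(Add(33, Function('r')(-7)), Function('x')(-1)) = Mul(Add(33, Pow(-7, 2)), Rational(45, 14)) = Mul(Add(33, 49), Rational(45, 14)) = Mul(82, Rational(45, 14)) = Rational(1845, 7)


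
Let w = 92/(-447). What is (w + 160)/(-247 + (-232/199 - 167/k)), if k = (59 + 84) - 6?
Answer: -973670782/1519571583 ≈ -0.64075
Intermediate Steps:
k = 137 (k = 143 - 6 = 137)
w = -92/447 (w = 92*(-1/447) = -92/447 ≈ -0.20582)
(w + 160)/(-247 + (-232/199 - 167/k)) = (-92/447 + 160)/(-247 + (-232/199 - 167/137)) = 71428/(447*(-247 + (-232*1/199 - 167*1/137))) = 71428/(447*(-247 + (-232/199 - 167/137))) = 71428/(447*(-247 - 65017/27263)) = 71428/(447*(-6798978/27263)) = (71428/447)*(-27263/6798978) = -973670782/1519571583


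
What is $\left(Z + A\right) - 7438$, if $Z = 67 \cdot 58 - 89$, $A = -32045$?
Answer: $-35686$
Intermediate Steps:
$Z = 3797$ ($Z = 3886 - 89 = 3797$)
$\left(Z + A\right) - 7438 = \left(3797 - 32045\right) - 7438 = -28248 - 7438 = -35686$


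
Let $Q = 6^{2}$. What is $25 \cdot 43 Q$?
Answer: $38700$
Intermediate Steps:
$Q = 36$
$25 \cdot 43 Q = 25 \cdot 43 \cdot 36 = 1075 \cdot 36 = 38700$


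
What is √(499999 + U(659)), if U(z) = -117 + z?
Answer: √500541 ≈ 707.49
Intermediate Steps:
√(499999 + U(659)) = √(499999 + (-117 + 659)) = √(499999 + 542) = √500541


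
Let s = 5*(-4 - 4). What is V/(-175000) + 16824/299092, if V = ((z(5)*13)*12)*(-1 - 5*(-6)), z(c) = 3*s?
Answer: 1033220406/327131875 ≈ 3.1584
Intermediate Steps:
s = -40 (s = 5*(-8) = -40)
z(c) = -120 (z(c) = 3*(-40) = -120)
V = -542880 (V = (-120*13*12)*(-1 - 5*(-6)) = (-1560*12)*(-1 + 30) = -18720*29 = -542880)
V/(-175000) + 16824/299092 = -542880/(-175000) + 16824/299092 = -542880*(-1/175000) + 16824*(1/299092) = 13572/4375 + 4206/74773 = 1033220406/327131875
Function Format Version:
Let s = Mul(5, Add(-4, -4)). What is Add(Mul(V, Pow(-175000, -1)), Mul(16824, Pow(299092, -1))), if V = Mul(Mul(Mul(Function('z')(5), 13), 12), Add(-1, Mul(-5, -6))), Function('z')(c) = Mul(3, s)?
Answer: Rational(1033220406, 327131875) ≈ 3.1584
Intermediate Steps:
s = -40 (s = Mul(5, -8) = -40)
Function('z')(c) = -120 (Function('z')(c) = Mul(3, -40) = -120)
V = -542880 (V = Mul(Mul(Mul(-120, 13), 12), Add(-1, Mul(-5, -6))) = Mul(Mul(-1560, 12), Add(-1, 30)) = Mul(-18720, 29) = -542880)
Add(Mul(V, Pow(-175000, -1)), Mul(16824, Pow(299092, -1))) = Add(Mul(-542880, Pow(-175000, -1)), Mul(16824, Pow(299092, -1))) = Add(Mul(-542880, Rational(-1, 175000)), Mul(16824, Rational(1, 299092))) = Add(Rational(13572, 4375), Rational(4206, 74773)) = Rational(1033220406, 327131875)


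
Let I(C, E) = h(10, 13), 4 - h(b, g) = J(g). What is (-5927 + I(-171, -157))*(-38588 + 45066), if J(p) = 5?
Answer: -38401584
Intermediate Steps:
h(b, g) = -1 (h(b, g) = 4 - 1*5 = 4 - 5 = -1)
I(C, E) = -1
(-5927 + I(-171, -157))*(-38588 + 45066) = (-5927 - 1)*(-38588 + 45066) = -5928*6478 = -38401584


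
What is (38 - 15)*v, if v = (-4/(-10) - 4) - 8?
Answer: -1334/5 ≈ -266.80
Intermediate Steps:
v = -58/5 (v = (-4*(-⅒) - 4) - 8 = (⅖ - 4) - 8 = -18/5 - 8 = -58/5 ≈ -11.600)
(38 - 15)*v = (38 - 15)*(-58/5) = 23*(-58/5) = -1334/5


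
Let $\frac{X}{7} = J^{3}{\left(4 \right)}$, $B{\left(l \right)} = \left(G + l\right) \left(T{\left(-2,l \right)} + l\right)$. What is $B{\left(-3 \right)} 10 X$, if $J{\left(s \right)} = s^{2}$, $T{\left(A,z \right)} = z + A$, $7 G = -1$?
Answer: $7208960$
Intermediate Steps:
$G = - \frac{1}{7}$ ($G = \frac{1}{7} \left(-1\right) = - \frac{1}{7} \approx -0.14286$)
$T{\left(A,z \right)} = A + z$
$B{\left(l \right)} = \left(-2 + 2 l\right) \left(- \frac{1}{7} + l\right)$ ($B{\left(l \right)} = \left(- \frac{1}{7} + l\right) \left(\left(-2 + l\right) + l\right) = \left(- \frac{1}{7} + l\right) \left(-2 + 2 l\right) = \left(-2 + 2 l\right) \left(- \frac{1}{7} + l\right)$)
$X = 28672$ ($X = 7 \left(4^{2}\right)^{3} = 7 \cdot 16^{3} = 7 \cdot 4096 = 28672$)
$B{\left(-3 \right)} 10 X = \left(\frac{2}{7} + 2 \left(-3\right)^{2} - - \frac{48}{7}\right) 10 \cdot 28672 = \left(\frac{2}{7} + 2 \cdot 9 + \frac{48}{7}\right) 10 \cdot 28672 = \left(\frac{2}{7} + 18 + \frac{48}{7}\right) 10 \cdot 28672 = \frac{176}{7} \cdot 10 \cdot 28672 = \frac{1760}{7} \cdot 28672 = 7208960$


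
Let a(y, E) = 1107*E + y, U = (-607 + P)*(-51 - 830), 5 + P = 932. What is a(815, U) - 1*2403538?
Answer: -314488163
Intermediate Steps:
P = 927 (P = -5 + 932 = 927)
U = -281920 (U = (-607 + 927)*(-51 - 830) = 320*(-881) = -281920)
a(y, E) = y + 1107*E
a(815, U) - 1*2403538 = (815 + 1107*(-281920)) - 1*2403538 = (815 - 312085440) - 2403538 = -312084625 - 2403538 = -314488163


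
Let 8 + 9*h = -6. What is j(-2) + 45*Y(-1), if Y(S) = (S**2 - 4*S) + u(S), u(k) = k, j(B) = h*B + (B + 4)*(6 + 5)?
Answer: 1846/9 ≈ 205.11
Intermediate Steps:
h = -14/9 (h = -8/9 + (1/9)*(-6) = -8/9 - 2/3 = -14/9 ≈ -1.5556)
j(B) = 44 + 85*B/9 (j(B) = -14*B/9 + (B + 4)*(6 + 5) = -14*B/9 + (4 + B)*11 = -14*B/9 + (44 + 11*B) = 44 + 85*B/9)
Y(S) = S**2 - 3*S (Y(S) = (S**2 - 4*S) + S = S**2 - 3*S)
j(-2) + 45*Y(-1) = (44 + (85/9)*(-2)) + 45*(-(-3 - 1)) = (44 - 170/9) + 45*(-1*(-4)) = 226/9 + 45*4 = 226/9 + 180 = 1846/9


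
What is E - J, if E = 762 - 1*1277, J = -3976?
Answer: 3461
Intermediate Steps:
E = -515 (E = 762 - 1277 = -515)
E - J = -515 - 1*(-3976) = -515 + 3976 = 3461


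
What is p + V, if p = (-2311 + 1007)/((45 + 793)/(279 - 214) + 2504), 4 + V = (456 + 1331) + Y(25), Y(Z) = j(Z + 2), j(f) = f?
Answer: 148013810/81799 ≈ 1809.5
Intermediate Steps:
Y(Z) = 2 + Z (Y(Z) = Z + 2 = 2 + Z)
V = 1810 (V = -4 + ((456 + 1331) + (2 + 25)) = -4 + (1787 + 27) = -4 + 1814 = 1810)
p = -42380/81799 (p = -1304/(838/65 + 2504) = -1304/163598/65 = -1304*65/163598 = -42380/81799 ≈ -0.51810)
p + V = -42380/81799 + 1810 = 148013810/81799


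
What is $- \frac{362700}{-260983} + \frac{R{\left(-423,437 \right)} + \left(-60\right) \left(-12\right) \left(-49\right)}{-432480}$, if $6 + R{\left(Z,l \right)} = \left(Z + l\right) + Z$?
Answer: $\frac{33235256837}{22573985568} \approx 1.4723$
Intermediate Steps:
$R{\left(Z,l \right)} = -6 + l + 2 Z$ ($R{\left(Z,l \right)} = -6 + \left(\left(Z + l\right) + Z\right) = -6 + \left(l + 2 Z\right) = -6 + l + 2 Z$)
$- \frac{362700}{-260983} + \frac{R{\left(-423,437 \right)} + \left(-60\right) \left(-12\right) \left(-49\right)}{-432480} = - \frac{362700}{-260983} + \frac{\left(-6 + 437 + 2 \left(-423\right)\right) + \left(-60\right) \left(-12\right) \left(-49\right)}{-432480} = \left(-362700\right) \left(- \frac{1}{260983}\right) + \left(\left(-6 + 437 - 846\right) + 720 \left(-49\right)\right) \left(- \frac{1}{432480}\right) = \frac{362700}{260983} + \left(-415 - 35280\right) \left(- \frac{1}{432480}\right) = \frac{362700}{260983} - - \frac{7139}{86496} = \frac{362700}{260983} + \frac{7139}{86496} = \frac{33235256837}{22573985568}$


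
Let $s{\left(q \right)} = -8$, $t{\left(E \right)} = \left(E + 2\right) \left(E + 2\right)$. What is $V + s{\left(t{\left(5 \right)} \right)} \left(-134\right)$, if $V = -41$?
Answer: $1031$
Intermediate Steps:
$t{\left(E \right)} = \left(2 + E\right)^{2}$ ($t{\left(E \right)} = \left(2 + E\right) \left(2 + E\right) = \left(2 + E\right)^{2}$)
$V + s{\left(t{\left(5 \right)} \right)} \left(-134\right) = -41 - -1072 = -41 + 1072 = 1031$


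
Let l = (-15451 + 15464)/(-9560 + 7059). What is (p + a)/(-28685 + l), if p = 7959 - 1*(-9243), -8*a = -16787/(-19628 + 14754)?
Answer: -1677479716097/2797332792416 ≈ -0.59967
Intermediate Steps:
l = -13/2501 (l = 13/(-2501) = 13*(-1/2501) = -13/2501 ≈ -0.0051979)
a = -16787/38992 (a = -(-16787)/(8*(-19628 + 14754)) = -(-16787)/(8*(-4874)) = -(-16787)*(-1)/(8*4874) = -⅛*16787/4874 = -16787/38992 ≈ -0.43052)
p = 17202 (p = 7959 + 9243 = 17202)
(p + a)/(-28685 + l) = (17202 - 16787/38992)/(-28685 - 13/2501) = 670723597/(38992*(-71741198/2501)) = (670723597/38992)*(-2501/71741198) = -1677479716097/2797332792416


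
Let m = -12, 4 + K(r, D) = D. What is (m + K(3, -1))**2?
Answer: 289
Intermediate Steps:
K(r, D) = -4 + D
(m + K(3, -1))**2 = (-12 + (-4 - 1))**2 = (-12 - 5)**2 = (-17)**2 = 289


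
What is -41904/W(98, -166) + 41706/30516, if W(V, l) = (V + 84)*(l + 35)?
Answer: 189424743/60630206 ≈ 3.1243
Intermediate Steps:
W(V, l) = (35 + l)*(84 + V) (W(V, l) = (84 + V)*(35 + l) = (35 + l)*(84 + V))
-41904/W(98, -166) + 41706/30516 = -41904/(2940 + 35*98 + 84*(-166) + 98*(-166)) + 41706/30516 = -41904/(2940 + 3430 - 13944 - 16268) + 41706*(1/30516) = -41904/(-23842) + 6951/5086 = -41904*(-1/23842) + 6951/5086 = 20952/11921 + 6951/5086 = 189424743/60630206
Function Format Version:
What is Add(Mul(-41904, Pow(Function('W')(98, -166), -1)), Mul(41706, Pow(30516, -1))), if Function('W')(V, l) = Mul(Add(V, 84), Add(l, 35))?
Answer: Rational(189424743, 60630206) ≈ 3.1243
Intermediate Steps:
Function('W')(V, l) = Mul(Add(35, l), Add(84, V)) (Function('W')(V, l) = Mul(Add(84, V), Add(35, l)) = Mul(Add(35, l), Add(84, V)))
Add(Mul(-41904, Pow(Function('W')(98, -166), -1)), Mul(41706, Pow(30516, -1))) = Add(Mul(-41904, Pow(Add(2940, Mul(35, 98), Mul(84, -166), Mul(98, -166)), -1)), Mul(41706, Pow(30516, -1))) = Add(Mul(-41904, Pow(Add(2940, 3430, -13944, -16268), -1)), Mul(41706, Rational(1, 30516))) = Add(Mul(-41904, Pow(-23842, -1)), Rational(6951, 5086)) = Add(Mul(-41904, Rational(-1, 23842)), Rational(6951, 5086)) = Add(Rational(20952, 11921), Rational(6951, 5086)) = Rational(189424743, 60630206)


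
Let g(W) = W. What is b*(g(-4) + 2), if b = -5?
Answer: 10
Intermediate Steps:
b*(g(-4) + 2) = -5*(-4 + 2) = -5*(-2) = 10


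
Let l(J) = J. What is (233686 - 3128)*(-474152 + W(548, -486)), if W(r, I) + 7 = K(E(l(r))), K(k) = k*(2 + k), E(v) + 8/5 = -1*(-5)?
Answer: -2732922941928/25 ≈ -1.0932e+11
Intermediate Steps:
E(v) = 17/5 (E(v) = -8/5 - 1*(-5) = -8/5 + 5 = 17/5)
W(r, I) = 284/25 (W(r, I) = -7 + 17*(2 + 17/5)/5 = -7 + (17/5)*(27/5) = -7 + 459/25 = 284/25)
(233686 - 3128)*(-474152 + W(548, -486)) = (233686 - 3128)*(-474152 + 284/25) = 230558*(-11853516/25) = -2732922941928/25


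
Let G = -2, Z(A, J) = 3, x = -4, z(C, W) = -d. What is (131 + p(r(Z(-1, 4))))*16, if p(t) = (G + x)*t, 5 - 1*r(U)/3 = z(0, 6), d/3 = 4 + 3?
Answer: -5392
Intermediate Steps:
d = 21 (d = 3*(4 + 3) = 3*7 = 21)
z(C, W) = -21 (z(C, W) = -1*21 = -21)
r(U) = 78 (r(U) = 15 - 3*(-21) = 15 + 63 = 78)
p(t) = -6*t (p(t) = (-2 - 4)*t = -6*t)
(131 + p(r(Z(-1, 4))))*16 = (131 - 6*78)*16 = (131 - 468)*16 = -337*16 = -5392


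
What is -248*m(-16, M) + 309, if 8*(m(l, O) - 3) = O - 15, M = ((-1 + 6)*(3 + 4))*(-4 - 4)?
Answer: 8710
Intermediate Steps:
M = -280 (M = (5*7)*(-8) = 35*(-8) = -280)
m(l, O) = 9/8 + O/8 (m(l, O) = 3 + (O - 15)/8 = 3 + (-15 + O)/8 = 3 + (-15/8 + O/8) = 9/8 + O/8)
-248*m(-16, M) + 309 = -248*(9/8 + (⅛)*(-280)) + 309 = -248*(9/8 - 35) + 309 = -248*(-271/8) + 309 = 8401 + 309 = 8710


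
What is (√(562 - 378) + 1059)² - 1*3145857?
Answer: -2024192 + 4236*√46 ≈ -1.9955e+6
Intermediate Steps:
(√(562 - 378) + 1059)² - 1*3145857 = (√184 + 1059)² - 3145857 = (2*√46 + 1059)² - 3145857 = (1059 + 2*√46)² - 3145857 = -3145857 + (1059 + 2*√46)²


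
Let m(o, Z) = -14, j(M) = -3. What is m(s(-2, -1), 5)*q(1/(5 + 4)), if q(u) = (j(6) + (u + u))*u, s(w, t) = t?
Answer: 350/81 ≈ 4.3210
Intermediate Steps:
q(u) = u*(-3 + 2*u) (q(u) = (-3 + (u + u))*u = (-3 + 2*u)*u = u*(-3 + 2*u))
m(s(-2, -1), 5)*q(1/(5 + 4)) = -14*(-3 + 2/(5 + 4))/(5 + 4) = -14*(-3 + 2/9)/9 = -14*(-25)/(9*9) = -14*(-25/81) = 350/81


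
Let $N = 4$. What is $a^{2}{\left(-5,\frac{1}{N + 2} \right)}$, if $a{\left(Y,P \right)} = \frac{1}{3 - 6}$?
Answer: $\frac{1}{9} \approx 0.11111$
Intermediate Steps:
$a{\left(Y,P \right)} = - \frac{1}{3}$ ($a{\left(Y,P \right)} = \frac{1}{3 - 6} = \frac{1}{-3} = - \frac{1}{3}$)
$a^{2}{\left(-5,\frac{1}{N + 2} \right)} = \left(- \frac{1}{3}\right)^{2} = \frac{1}{9}$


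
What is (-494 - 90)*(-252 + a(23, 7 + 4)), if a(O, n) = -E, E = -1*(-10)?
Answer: 153008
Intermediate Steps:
E = 10
a(O, n) = -10 (a(O, n) = -1*10 = -10)
(-494 - 90)*(-252 + a(23, 7 + 4)) = (-494 - 90)*(-252 - 10) = -584*(-262) = 153008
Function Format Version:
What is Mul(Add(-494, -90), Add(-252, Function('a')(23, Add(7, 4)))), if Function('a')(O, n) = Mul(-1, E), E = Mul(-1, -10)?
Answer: 153008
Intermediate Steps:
E = 10
Function('a')(O, n) = -10 (Function('a')(O, n) = Mul(-1, 10) = -10)
Mul(Add(-494, -90), Add(-252, Function('a')(23, Add(7, 4)))) = Mul(Add(-494, -90), Add(-252, -10)) = Mul(-584, -262) = 153008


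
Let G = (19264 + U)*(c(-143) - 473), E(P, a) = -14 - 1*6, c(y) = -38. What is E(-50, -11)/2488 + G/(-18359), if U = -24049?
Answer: -138269615/1038118 ≈ -133.19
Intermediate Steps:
E(P, a) = -20 (E(P, a) = -14 - 6 = -20)
G = 2445135 (G = (19264 - 24049)*(-38 - 473) = -4785*(-511) = 2445135)
E(-50, -11)/2488 + G/(-18359) = -20/2488 + 2445135/(-18359) = -20*1/2488 + 2445135*(-1/18359) = -5/622 - 222285/1669 = -138269615/1038118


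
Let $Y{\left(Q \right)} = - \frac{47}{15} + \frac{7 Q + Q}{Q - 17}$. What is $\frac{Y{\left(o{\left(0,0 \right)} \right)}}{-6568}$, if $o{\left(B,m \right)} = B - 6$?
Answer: $\frac{361}{2265960} \approx 0.00015931$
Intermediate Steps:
$o{\left(B,m \right)} = -6 + B$ ($o{\left(B,m \right)} = B - 6 = -6 + B$)
$Y{\left(Q \right)} = - \frac{47}{15} + \frac{8 Q}{-17 + Q}$ ($Y{\left(Q \right)} = \left(-47\right) \frac{1}{15} + \frac{8 Q}{Q - 17} = - \frac{47}{15} + \frac{8 Q}{-17 + Q}$)
$\frac{Y{\left(o{\left(0,0 \right)} \right)}}{-6568} = \frac{\frac{1}{15} \frac{1}{-17 + \left(-6 + 0\right)} \left(799 + 73 \left(-6 + 0\right)\right)}{-6568} = \frac{799 + 73 \left(-6\right)}{15 \left(-17 - 6\right)} \left(- \frac{1}{6568}\right) = \frac{799 - 438}{15 \left(-23\right)} \left(- \frac{1}{6568}\right) = \frac{1}{15} \left(- \frac{1}{23}\right) 361 \left(- \frac{1}{6568}\right) = \left(- \frac{361}{345}\right) \left(- \frac{1}{6568}\right) = \frac{361}{2265960}$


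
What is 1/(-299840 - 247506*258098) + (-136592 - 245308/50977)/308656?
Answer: -30740536808282984039/69461731799779101878 ≈ -0.44255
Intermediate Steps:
1/(-299840 - 247506*258098) + (-136592 - 245308/50977)/308656 = (1/258098)/(-547346) + (-136592 - 245308*1/50977)*(1/308656) = -1/547346*1/258098 + (-136592 - 245308/50977)*(1/308656) = -1/141268907908 - 6963295692/50977*1/308656 = -1/141268907908 - 1740823923/3933589228 = -30740536808282984039/69461731799779101878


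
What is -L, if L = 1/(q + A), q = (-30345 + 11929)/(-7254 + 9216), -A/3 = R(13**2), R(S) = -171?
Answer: -981/494045 ≈ -0.0019857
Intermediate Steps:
A = 513 (A = -3*(-171) = 513)
q = -9208/981 (q = -18416/1962 = -18416*1/1962 = -9208/981 ≈ -9.3863)
L = 981/494045 (L = 1/(-9208/981 + 513) = 1/(494045/981) = 981/494045 ≈ 0.0019857)
-L = -1*981/494045 = -981/494045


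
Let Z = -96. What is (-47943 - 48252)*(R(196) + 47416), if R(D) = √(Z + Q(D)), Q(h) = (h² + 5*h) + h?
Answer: -4561182120 - 192390*√9874 ≈ -4.5803e+9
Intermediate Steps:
Q(h) = h² + 6*h
R(D) = √(-96 + D*(6 + D))
(-47943 - 48252)*(R(196) + 47416) = (-47943 - 48252)*(√(-96 + 196*(6 + 196)) + 47416) = -96195*(√(-96 + 196*202) + 47416) = -96195*(√(-96 + 39592) + 47416) = -96195*(√39496 + 47416) = -96195*(2*√9874 + 47416) = -96195*(47416 + 2*√9874) = -4561182120 - 192390*√9874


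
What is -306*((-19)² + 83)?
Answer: -135864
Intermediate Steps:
-306*((-19)² + 83) = -306*(361 + 83) = -306*444 = -135864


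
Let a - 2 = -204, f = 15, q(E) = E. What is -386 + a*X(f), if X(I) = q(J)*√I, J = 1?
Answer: -386 - 202*√15 ≈ -1168.3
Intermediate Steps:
X(I) = √I (X(I) = 1*√I = √I)
a = -202 (a = 2 - 204 = -202)
-386 + a*X(f) = -386 - 202*√15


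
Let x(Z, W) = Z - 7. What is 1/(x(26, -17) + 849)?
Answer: 1/868 ≈ 0.0011521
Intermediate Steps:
x(Z, W) = -7 + Z
1/(x(26, -17) + 849) = 1/((-7 + 26) + 849) = 1/(19 + 849) = 1/868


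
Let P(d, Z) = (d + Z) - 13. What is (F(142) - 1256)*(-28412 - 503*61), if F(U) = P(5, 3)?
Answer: 74518795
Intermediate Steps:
P(d, Z) = -13 + Z + d (P(d, Z) = (Z + d) - 13 = -13 + Z + d)
F(U) = -5 (F(U) = -13 + 3 + 5 = -5)
(F(142) - 1256)*(-28412 - 503*61) = (-5 - 1256)*(-28412 - 503*61) = -1261*(-28412 - 30683) = -1261*(-59095) = 74518795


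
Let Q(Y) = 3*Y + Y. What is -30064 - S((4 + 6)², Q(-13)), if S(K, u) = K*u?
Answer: -24864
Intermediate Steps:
Q(Y) = 4*Y
-30064 - S((4 + 6)², Q(-13)) = -30064 - (4 + 6)²*4*(-13) = -30064 - 10²*(-52) = -30064 - 100*(-52) = -30064 - 1*(-5200) = -30064 + 5200 = -24864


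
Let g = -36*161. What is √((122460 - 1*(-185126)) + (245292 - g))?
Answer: √558674 ≈ 747.45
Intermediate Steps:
g = -5796
√((122460 - 1*(-185126)) + (245292 - g)) = √((122460 - 1*(-185126)) + (245292 - 1*(-5796))) = √((122460 + 185126) + (245292 + 5796)) = √(307586 + 251088) = √558674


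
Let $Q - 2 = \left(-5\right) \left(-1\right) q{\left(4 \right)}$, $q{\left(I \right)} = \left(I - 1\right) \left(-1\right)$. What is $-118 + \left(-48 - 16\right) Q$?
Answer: $714$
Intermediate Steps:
$q{\left(I \right)} = 1 - I$ ($q{\left(I \right)} = \left(-1 + I\right) \left(-1\right) = 1 - I$)
$Q = -13$ ($Q = 2 + \left(-5\right) \left(-1\right) \left(1 - 4\right) = 2 + 5 \left(1 - 4\right) = 2 + 5 \left(-3\right) = 2 - 15 = -13$)
$-118 + \left(-48 - 16\right) Q = -118 + \left(-48 - 16\right) \left(-13\right) = -118 - -832 = -118 + 832 = 714$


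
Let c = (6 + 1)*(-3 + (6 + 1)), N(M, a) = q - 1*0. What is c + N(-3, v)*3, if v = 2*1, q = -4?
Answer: 16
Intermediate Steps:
v = 2
N(M, a) = -4 (N(M, a) = -4 - 1*0 = -4 + 0 = -4)
c = 28 (c = 7*(-3 + 7) = 7*4 = 28)
c + N(-3, v)*3 = 28 - 4*3 = 28 - 12 = 16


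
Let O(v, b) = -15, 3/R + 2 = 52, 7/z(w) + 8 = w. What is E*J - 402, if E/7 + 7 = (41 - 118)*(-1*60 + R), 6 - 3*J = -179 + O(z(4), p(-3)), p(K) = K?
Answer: 6450526/3 ≈ 2.1502e+6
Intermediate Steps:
z(w) = 7/(-8 + w)
R = 3/50 (R = 3/(-2 + 52) = 3/50 ≈ 0.060000)
J = 200/3 (J = 2 - (-179 - 15)/3 = 2 - ⅓*(-194) = 2 + 194/3 = 200/3 ≈ 66.667)
E = 1612933/50 (E = -49 + 7*((41 - 118)*(-1*60 + 3/50)) = -49 + 7*(-77*(-60 + 3/50)) = -49 + 7*(-77*(-2997/50)) = -49 + 7*(230769/50) = -49 + 1615383/50 = 1612933/50 ≈ 32259.)
E*J - 402 = (1612933/50)*(200/3) - 402 = 6451732/3 - 402 = 6450526/3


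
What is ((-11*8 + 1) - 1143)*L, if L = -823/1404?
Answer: 168715/234 ≈ 721.00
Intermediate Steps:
L = -823/1404 (L = -823*1/1404 = -823/1404 ≈ -0.58618)
((-11*8 + 1) - 1143)*L = ((-11*8 + 1) - 1143)*(-823/1404) = ((-88 + 1) - 1143)*(-823/1404) = (-87 - 1143)*(-823/1404) = -1230*(-823/1404) = 168715/234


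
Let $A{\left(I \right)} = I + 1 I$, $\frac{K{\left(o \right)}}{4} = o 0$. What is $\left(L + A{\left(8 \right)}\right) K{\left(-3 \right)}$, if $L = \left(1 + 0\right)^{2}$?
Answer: $0$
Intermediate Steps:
$K{\left(o \right)} = 0$ ($K{\left(o \right)} = 4 o 0 = 4 \cdot 0 = 0$)
$L = 1$ ($L = 1^{2} = 1$)
$A{\left(I \right)} = 2 I$ ($A{\left(I \right)} = I + I = 2 I$)
$\left(L + A{\left(8 \right)}\right) K{\left(-3 \right)} = \left(1 + 2 \cdot 8\right) 0 = \left(1 + 16\right) 0 = 17 \cdot 0 = 0$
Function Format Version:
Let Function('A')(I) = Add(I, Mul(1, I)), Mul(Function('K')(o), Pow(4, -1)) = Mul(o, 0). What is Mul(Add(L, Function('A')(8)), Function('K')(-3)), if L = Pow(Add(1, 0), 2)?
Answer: 0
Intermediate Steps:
Function('K')(o) = 0 (Function('K')(o) = Mul(4, Mul(o, 0)) = Mul(4, 0) = 0)
L = 1 (L = Pow(1, 2) = 1)
Function('A')(I) = Mul(2, I) (Function('A')(I) = Add(I, I) = Mul(2, I))
Mul(Add(L, Function('A')(8)), Function('K')(-3)) = Mul(Add(1, Mul(2, 8)), 0) = Mul(Add(1, 16), 0) = Mul(17, 0) = 0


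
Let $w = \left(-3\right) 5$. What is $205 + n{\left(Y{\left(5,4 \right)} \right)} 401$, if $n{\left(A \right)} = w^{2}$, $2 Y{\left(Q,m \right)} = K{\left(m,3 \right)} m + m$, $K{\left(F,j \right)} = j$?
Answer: $90430$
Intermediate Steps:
$w = -15$
$Y{\left(Q,m \right)} = 2 m$ ($Y{\left(Q,m \right)} = \frac{3 m + m}{2} = \frac{4 m}{2} = 2 m$)
$n{\left(A \right)} = 225$ ($n{\left(A \right)} = \left(-15\right)^{2} = 225$)
$205 + n{\left(Y{\left(5,4 \right)} \right)} 401 = 205 + 225 \cdot 401 = 205 + 90225 = 90430$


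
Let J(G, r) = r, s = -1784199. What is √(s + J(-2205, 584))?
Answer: I*√1783615 ≈ 1335.5*I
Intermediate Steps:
√(s + J(-2205, 584)) = √(-1784199 + 584) = √(-1783615) = I*√1783615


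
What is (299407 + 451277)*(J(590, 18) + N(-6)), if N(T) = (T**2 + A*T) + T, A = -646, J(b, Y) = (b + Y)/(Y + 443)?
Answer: 1352187571416/461 ≈ 2.9332e+9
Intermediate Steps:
J(b, Y) = (Y + b)/(443 + Y)
N(T) = T**2 - 645*T (N(T) = (T**2 - 646*T) + T = T**2 - 645*T)
(299407 + 451277)*(J(590, 18) + N(-6)) = (299407 + 451277)*((18 + 590)/(443 + 18) - 6*(-645 - 6)) = 750684*(608/461 - 6*(-651)) = 750684*((1/461)*608 + 3906) = 750684*(608/461 + 3906) = 750684*(1801274/461) = 1352187571416/461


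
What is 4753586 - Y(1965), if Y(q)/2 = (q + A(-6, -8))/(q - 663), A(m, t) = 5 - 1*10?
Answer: 442083218/93 ≈ 4.7536e+6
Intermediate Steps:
A(m, t) = -5 (A(m, t) = 5 - 10 = -5)
Y(q) = 2*(-5 + q)/(-663 + q) (Y(q) = 2*((q - 5)/(q - 663)) = 2*((-5 + q)/(-663 + q)) = 2*(-5 + q)/(-663 + q))
4753586 - Y(1965) = 4753586 - 2*(-5 + 1965)/(-663 + 1965) = 4753586 - 2*1960/1302 = 4753586 - 1*280/93 = 4753586 - 280/93 = 442083218/93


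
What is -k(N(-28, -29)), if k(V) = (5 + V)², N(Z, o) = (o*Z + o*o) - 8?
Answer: -2722500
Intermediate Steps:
N(Z, o) = -8 + o² + Z*o (N(Z, o) = (Z*o + o²) - 8 = (o² + Z*o) - 8 = -8 + o² + Z*o)
-k(N(-28, -29)) = -(5 + (-8 + (-29)² - 28*(-29)))² = -(5 + (-8 + 841 + 812))² = -(5 + 1645)² = -1*1650² = -1*2722500 = -2722500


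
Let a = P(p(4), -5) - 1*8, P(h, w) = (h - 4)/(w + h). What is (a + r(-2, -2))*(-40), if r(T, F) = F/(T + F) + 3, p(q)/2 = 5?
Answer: 132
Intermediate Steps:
p(q) = 10 (p(q) = 2*5 = 10)
P(h, w) = (-4 + h)/(h + w)
r(T, F) = 3 + F/(F + T) (r(T, F) = F/(F + T) + 3 = 3 + F/(F + T))
a = -34/5 (a = (-4 + 10)/(10 - 5) - 1*8 = 6/5 - 8 = -34/5 ≈ -6.8000)
(a + r(-2, -2))*(-40) = (-34/5 + (3*(-2) + 4*(-2))/(-2 - 2))*(-40) = (-34/5 + (-6 - 8)/(-4))*(-40) = (-34/5 - ¼*(-14))*(-40) = (-34/5 + 7/2)*(-40) = -33/10*(-40) = 132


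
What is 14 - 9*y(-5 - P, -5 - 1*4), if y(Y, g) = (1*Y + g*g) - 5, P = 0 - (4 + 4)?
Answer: -697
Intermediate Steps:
P = -8 (P = 0 - 1*8 = 0 - 8 = -8)
y(Y, g) = -5 + Y + g² (y(Y, g) = (Y + g²) - 5 = -5 + Y + g²)
14 - 9*y(-5 - P, -5 - 1*4) = 14 - 9*(-5 + (-5 - 1*(-8)) + (-5 - 1*4)²) = 14 - 9*(-5 + (-5 + 8) + (-5 - 4)²) = 14 - 9*(-5 + 3 + (-9)²) = 14 - 9*(-5 + 3 + 81) = 14 - 9*79 = 14 - 711 = -697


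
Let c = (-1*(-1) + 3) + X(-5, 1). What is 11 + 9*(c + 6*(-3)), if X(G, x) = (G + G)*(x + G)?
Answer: 245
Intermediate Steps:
X(G, x) = 2*G*(G + x) (X(G, x) = (2*G)*(G + x) = 2*G*(G + x))
c = 44 (c = (-1*(-1) + 3) + 2*(-5)*(-5 + 1) = (1 + 3) + 2*(-5)*(-4) = 4 + 40 = 44)
11 + 9*(c + 6*(-3)) = 11 + 9*(44 + 6*(-3)) = 11 + 9*(44 - 18) = 11 + 9*26 = 11 + 234 = 245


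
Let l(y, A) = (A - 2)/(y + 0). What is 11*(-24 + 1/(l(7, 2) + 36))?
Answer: -9493/36 ≈ -263.69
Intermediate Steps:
l(y, A) = (-2 + A)/y
11*(-24 + 1/(l(7, 2) + 36)) = 11*(-24 + 1/((-2 + 2)/7 + 36)) = 11*(-24 + 1/((⅐)*0 + 36)) = 11*(-24 + 1/(0 + 36)) = 11*(-24 + 1/36) = 11*(-863/36) = -9493/36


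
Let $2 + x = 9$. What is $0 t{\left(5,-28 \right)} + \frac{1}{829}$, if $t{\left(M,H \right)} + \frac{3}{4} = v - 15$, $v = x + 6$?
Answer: $\frac{1}{829} \approx 0.0012063$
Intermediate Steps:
$x = 7$ ($x = -2 + 9 = 7$)
$v = 13$ ($v = 7 + 6 = 13$)
$t{\left(M,H \right)} = - \frac{11}{4}$ ($t{\left(M,H \right)} = - \frac{3}{4} + \left(13 - 15\right) = - \frac{3}{4} - 2 = - \frac{11}{4}$)
$0 t{\left(5,-28 \right)} + \frac{1}{829} = 0 \left(- \frac{11}{4}\right) + \frac{1}{829} = 0 + \frac{1}{829} = \frac{1}{829}$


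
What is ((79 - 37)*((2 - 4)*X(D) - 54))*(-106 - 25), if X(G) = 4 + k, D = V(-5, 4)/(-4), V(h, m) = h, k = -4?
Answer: 297108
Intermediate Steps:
D = 5/4 (D = -5/(-4) = -5*(-¼) = 5/4 ≈ 1.2500)
X(G) = 0 (X(G) = 4 - 4 = 0)
((79 - 37)*((2 - 4)*X(D) - 54))*(-106 - 25) = ((79 - 37)*((2 - 4)*0 - 54))*(-106 - 25) = (42*(-2*0 - 54))*(-131) = (42*(0 - 54))*(-131) = (42*(-54))*(-131) = -2268*(-131) = 297108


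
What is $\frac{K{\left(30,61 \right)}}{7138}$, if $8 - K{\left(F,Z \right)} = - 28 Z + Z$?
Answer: $\frac{1655}{7138} \approx 0.23186$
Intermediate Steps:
$K{\left(F,Z \right)} = 8 + 27 Z$ ($K{\left(F,Z \right)} = 8 - \left(- 28 Z + Z\right) = 8 - - 27 Z = 8 + 27 Z$)
$\frac{K{\left(30,61 \right)}}{7138} = \frac{8 + 27 \cdot 61}{7138} = \left(8 + 1647\right) \frac{1}{7138} = 1655 \cdot \frac{1}{7138} = \frac{1655}{7138}$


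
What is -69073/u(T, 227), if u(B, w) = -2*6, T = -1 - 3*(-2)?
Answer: 69073/12 ≈ 5756.1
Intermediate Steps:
T = 5 (T = -1 + 6 = 5)
u(B, w) = -12
-69073/u(T, 227) = -69073/(-12) = -69073*(-1/12) = 69073/12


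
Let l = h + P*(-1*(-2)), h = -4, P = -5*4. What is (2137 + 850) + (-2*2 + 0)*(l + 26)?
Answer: 3059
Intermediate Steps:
P = -20
l = -44 (l = -4 - (-20)*(-2) = -4 - 20*2 = -4 - 40 = -44)
(2137 + 850) + (-2*2 + 0)*(l + 26) = (2137 + 850) + (-2*2 + 0)*(-44 + 26) = 2987 + (-4 + 0)*(-18) = 2987 - 4*(-18) = 2987 + 72 = 3059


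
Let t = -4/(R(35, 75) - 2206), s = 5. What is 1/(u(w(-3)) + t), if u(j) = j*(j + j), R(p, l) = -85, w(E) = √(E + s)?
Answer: 2291/9168 ≈ 0.24989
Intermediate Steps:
w(E) = √(5 + E) (w(E) = √(E + 5) = √(5 + E))
u(j) = 2*j² (u(j) = j*(2*j) = 2*j²)
t = 4/2291 (t = -4/(-85 - 2206) = -4/(-2291) = -4*(-1/2291) = 4/2291 ≈ 0.0017460)
1/(u(w(-3)) + t) = 1/(2*(√(5 - 3))² + 4/2291) = 1/(2*(√2)² + 4/2291) = 1/(2*2 + 4/2291) = 1/(4 + 4/2291) = 1/(9168/2291) = 2291/9168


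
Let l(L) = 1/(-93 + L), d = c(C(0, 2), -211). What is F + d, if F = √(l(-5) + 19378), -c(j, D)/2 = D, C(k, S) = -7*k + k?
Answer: 422 + √3798086/14 ≈ 561.21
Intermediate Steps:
C(k, S) = -6*k
c(j, D) = -2*D
d = 422 (d = -2*(-211) = 422)
F = √3798086/14 (F = √(1/(-93 - 5) + 19378) = √(1/(-98) + 19378) = √(-1/98 + 19378) = √(1899043/98) = √3798086/14 ≈ 139.20)
F + d = √3798086/14 + 422 = 422 + √3798086/14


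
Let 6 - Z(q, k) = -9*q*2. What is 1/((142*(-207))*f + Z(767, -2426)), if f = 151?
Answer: -1/4424682 ≈ -2.2600e-7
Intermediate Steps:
Z(q, k) = 6 + 18*q (Z(q, k) = 6 - (-9*q)*2 = 6 - (-18)*q = 6 + 18*q)
1/((142*(-207))*f + Z(767, -2426)) = 1/((142*(-207))*151 + (6 + 18*767)) = 1/(-29394*151 + (6 + 13806)) = 1/(-4438494 + 13812) = 1/(-4424682) = -1/4424682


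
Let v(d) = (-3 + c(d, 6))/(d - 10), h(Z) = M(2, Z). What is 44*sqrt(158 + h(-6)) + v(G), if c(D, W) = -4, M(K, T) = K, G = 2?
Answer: 7/8 + 176*sqrt(10) ≈ 557.44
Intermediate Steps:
h(Z) = 2
v(d) = -7/(-10 + d) (v(d) = (-3 - 4)/(d - 10) = -7/(-10 + d))
44*sqrt(158 + h(-6)) + v(G) = 44*sqrt(158 + 2) - 7/(-10 + 2) = 44*sqrt(160) - 7/(-8) = 44*(4*sqrt(10)) - 7*(-1/8) = 176*sqrt(10) + 7/8 = 7/8 + 176*sqrt(10)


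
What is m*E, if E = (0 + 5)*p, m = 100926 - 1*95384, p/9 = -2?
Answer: -498780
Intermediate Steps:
p = -18 (p = 9*(-2) = -18)
m = 5542 (m = 100926 - 95384 = 5542)
E = -90 (E = (0 + 5)*(-18) = 5*(-18) = -90)
m*E = 5542*(-90) = -498780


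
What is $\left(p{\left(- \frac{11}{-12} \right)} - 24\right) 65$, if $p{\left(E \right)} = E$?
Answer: $- \frac{18005}{12} \approx -1500.4$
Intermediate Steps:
$\left(p{\left(- \frac{11}{-12} \right)} - 24\right) 65 = \left(- \frac{11}{-12} - 24\right) 65 = \left(\left(-11\right) \left(- \frac{1}{12}\right) - 24\right) 65 = \left(\frac{11}{12} - 24\right) 65 = \left(- \frac{277}{12}\right) 65 = - \frac{18005}{12}$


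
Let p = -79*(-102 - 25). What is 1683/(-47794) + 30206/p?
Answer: 1426780025/479517202 ≈ 2.9755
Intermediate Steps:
p = 10033 (p = -79*(-127) = 10033)
1683/(-47794) + 30206/p = 1683/(-47794) + 30206/10033 = 1683*(-1/47794) + 30206*(1/10033) = -1683/47794 + 30206/10033 = 1426780025/479517202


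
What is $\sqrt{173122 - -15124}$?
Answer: $\sqrt{188246} \approx 433.87$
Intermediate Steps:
$\sqrt{173122 - -15124} = \sqrt{173122 + 15124} = \sqrt{188246}$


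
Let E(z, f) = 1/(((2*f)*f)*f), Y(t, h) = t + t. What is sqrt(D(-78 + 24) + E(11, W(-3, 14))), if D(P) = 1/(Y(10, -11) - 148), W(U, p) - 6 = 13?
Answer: 3*I*sqrt(28690)/5776 ≈ 0.087975*I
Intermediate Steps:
W(U, p) = 19 (W(U, p) = 6 + 13 = 19)
Y(t, h) = 2*t
D(P) = -1/128 (D(P) = 1/(2*10 - 148) = 1/(20 - 148) = 1/(-128) = -1/128)
E(z, f) = 1/(2*f**3) (E(z, f) = 1/((2*f**2)*f) = 1/(2*f**3))
sqrt(D(-78 + 24) + E(11, W(-3, 14))) = sqrt(-1/128 + (1/2)/19**3) = sqrt(-1/128 + (1/2)*(1/6859)) = sqrt(-1/128 + 1/13718) = sqrt(-6795/877952) = 3*I*sqrt(28690)/5776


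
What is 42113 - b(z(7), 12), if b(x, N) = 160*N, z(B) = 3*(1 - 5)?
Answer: 40193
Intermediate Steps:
z(B) = -12 (z(B) = 3*(-4) = -12)
42113 - b(z(7), 12) = 42113 - 160*12 = 42113 - 1*1920 = 42113 - 1920 = 40193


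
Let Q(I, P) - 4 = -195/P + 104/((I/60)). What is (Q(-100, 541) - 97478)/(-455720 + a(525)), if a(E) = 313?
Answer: 263836937/1231875935 ≈ 0.21417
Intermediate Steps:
Q(I, P) = 4 - 195/P + 6240/I (Q(I, P) = 4 + (-195/P + 104/((I/60))) = 4 + (-195/P + 104*(60/I)) = 4 + (-195/P + 6240/I) = 4 - 195/P + 6240/I)
(Q(-100, 541) - 97478)/(-455720 + a(525)) = ((4 - 195/541 + 6240/(-100)) - 97478)/(-455720 + 313) = ((4 - 195*1/541 + 6240*(-1/100)) - 97478)/(-455407) = ((4 - 195/541 - 312/5) - 97478)*(-1/455407) = (-158947/2705 - 97478)*(-1/455407) = -263836937/2705*(-1/455407) = 263836937/1231875935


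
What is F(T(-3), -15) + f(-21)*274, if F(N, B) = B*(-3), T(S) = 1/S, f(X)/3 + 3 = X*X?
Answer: 360081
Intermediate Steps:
f(X) = -9 + 3*X**2 (f(X) = -9 + 3*(X*X) = -9 + 3*X**2)
T(S) = 1/S
F(N, B) = -3*B
F(T(-3), -15) + f(-21)*274 = -3*(-15) + (-9 + 3*(-21)**2)*274 = 45 + (-9 + 3*441)*274 = 45 + (-9 + 1323)*274 = 45 + 1314*274 = 45 + 360036 = 360081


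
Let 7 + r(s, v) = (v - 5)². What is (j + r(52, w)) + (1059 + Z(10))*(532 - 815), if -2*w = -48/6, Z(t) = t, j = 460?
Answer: -302073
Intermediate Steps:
w = 4 (w = -(-24)/6 = -½*(-8) = 4)
r(s, v) = -7 + (-5 + v)² (r(s, v) = -7 + (v - 5)² = -7 + (-5 + v)²)
(j + r(52, w)) + (1059 + Z(10))*(532 - 815) = (460 + (-7 + (-5 + 4)²)) + (1059 + 10)*(532 - 815) = (460 + (-7 + (-1)²)) + 1069*(-283) = (460 + (-7 + 1)) - 302527 = (460 - 6) - 302527 = 454 - 302527 = -302073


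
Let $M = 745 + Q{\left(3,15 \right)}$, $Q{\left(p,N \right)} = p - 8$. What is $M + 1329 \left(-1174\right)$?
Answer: $-1559506$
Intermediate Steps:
$Q{\left(p,N \right)} = -8 + p$ ($Q{\left(p,N \right)} = p - 8 = -8 + p$)
$M = 740$ ($M = 745 + \left(-8 + 3\right) = 745 - 5 = 740$)
$M + 1329 \left(-1174\right) = 740 + 1329 \left(-1174\right) = 740 - 1560246 = -1559506$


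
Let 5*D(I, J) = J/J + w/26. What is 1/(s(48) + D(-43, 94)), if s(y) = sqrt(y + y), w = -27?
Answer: 130/1622399 + 67600*sqrt(6)/1622399 ≈ 0.10214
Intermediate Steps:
s(y) = sqrt(2)*sqrt(y) (s(y) = sqrt(2*y) = sqrt(2)*sqrt(y))
D(I, J) = -1/130 (D(I, J) = (J/J - 27/26)/5 = (1 - 27*1/26)/5 = (1 - 27/26)/5 = (1/5)*(-1/26) = -1/130)
1/(s(48) + D(-43, 94)) = 1/(sqrt(2)*sqrt(48) - 1/130) = 1/(sqrt(2)*(4*sqrt(3)) - 1/130) = 1/(4*sqrt(6) - 1/130) = 1/(-1/130 + 4*sqrt(6))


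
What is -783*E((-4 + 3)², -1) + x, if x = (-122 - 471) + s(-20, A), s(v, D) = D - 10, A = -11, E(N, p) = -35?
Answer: 26791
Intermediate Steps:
s(v, D) = -10 + D
x = -614 (x = (-122 - 471) + (-10 - 11) = -593 - 21 = -614)
-783*E((-4 + 3)², -1) + x = -783*(-35) - 614 = 27405 - 614 = 26791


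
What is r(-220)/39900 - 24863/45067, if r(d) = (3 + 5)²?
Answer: -247287353/449543325 ≈ -0.55009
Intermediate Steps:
r(d) = 64 (r(d) = 8² = 64)
r(-220)/39900 - 24863/45067 = 64/39900 - 24863/45067 = 64*(1/39900) - 24863*1/45067 = 16/9975 - 24863/45067 = -247287353/449543325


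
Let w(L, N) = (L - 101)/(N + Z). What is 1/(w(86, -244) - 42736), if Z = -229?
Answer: -473/20214113 ≈ -2.3399e-5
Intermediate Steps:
w(L, N) = (-101 + L)/(-229 + N) (w(L, N) = (L - 101)/(N - 229) = (-101 + L)/(-229 + N))
1/(w(86, -244) - 42736) = 1/((-101 + 86)/(-229 - 244) - 42736) = 1/(-15/(-473) - 42736) = 1/(-1/473*(-15) - 42736) = 1/(15/473 - 42736) = 1/(-20214113/473) = -473/20214113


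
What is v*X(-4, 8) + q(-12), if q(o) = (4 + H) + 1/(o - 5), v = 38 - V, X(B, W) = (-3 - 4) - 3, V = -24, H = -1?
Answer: -10490/17 ≈ -617.06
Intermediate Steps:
X(B, W) = -10 (X(B, W) = -7 - 3 = -10)
v = 62 (v = 38 - 1*(-24) = 38 + 24 = 62)
q(o) = 3 + 1/(-5 + o) (q(o) = (4 - 1) + 1/(o - 5) = 3 + 1/(-5 + o))
v*X(-4, 8) + q(-12) = 62*(-10) + (-14 + 3*(-12))/(-5 - 12) = -620 + (-14 - 36)/(-17) = -620 - 1/17*(-50) = -620 + 50/17 = -10490/17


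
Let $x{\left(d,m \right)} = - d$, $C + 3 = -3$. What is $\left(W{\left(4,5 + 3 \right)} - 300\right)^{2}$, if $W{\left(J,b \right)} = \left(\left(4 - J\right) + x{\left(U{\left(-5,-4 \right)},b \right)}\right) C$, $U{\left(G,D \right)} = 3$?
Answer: $79524$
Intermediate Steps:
$C = -6$ ($C = -3 - 3 = -6$)
$W{\left(J,b \right)} = -6 + 6 J$ ($W{\left(J,b \right)} = \left(\left(4 - J\right) - 3\right) \left(-6\right) = \left(1 - J\right) \left(-6\right) = -6 + 6 J$)
$\left(W{\left(4,5 + 3 \right)} - 300\right)^{2} = \left(\left(-6 + 6 \cdot 4\right) - 300\right)^{2} = \left(\left(-6 + 24\right) - 300\right)^{2} = \left(18 - 300\right)^{2} = \left(-282\right)^{2} = 79524$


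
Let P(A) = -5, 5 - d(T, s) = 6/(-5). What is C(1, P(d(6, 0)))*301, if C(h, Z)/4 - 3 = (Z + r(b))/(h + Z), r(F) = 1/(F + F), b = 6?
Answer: 61103/12 ≈ 5091.9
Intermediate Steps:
d(T, s) = 31/5 (d(T, s) = 5 - 6/(-5) = 5 - 6*(-1)/5 = 5 - 1*(-6/5) = 5 + 6/5 = 31/5)
r(F) = 1/(2*F)
C(h, Z) = 12 + 4*(1/12 + Z)/(Z + h) (C(h, Z) = 12 + 4*((Z + (½)/6)/(h + Z)) = 12 + 4*((Z + (½)*(⅙))/(Z + h)) = 12 + 4*((Z + 1/12)/(Z + h)) = 12 + 4*((1/12 + Z)/(Z + h)) = 12 + 4*(1/12 + Z)/(Z + h))
C(1, P(d(6, 0)))*301 = ((⅓ + 12*1 + 16*(-5))/(-5 + 1))*301 = ((⅓ + 12 - 80)/(-4))*301 = -¼*(-203/3)*301 = (203/12)*301 = 61103/12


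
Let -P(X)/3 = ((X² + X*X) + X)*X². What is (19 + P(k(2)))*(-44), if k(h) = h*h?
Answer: 75196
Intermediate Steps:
k(h) = h²
P(X) = -3*X²*(X + 2*X²) (P(X) = -3*((X² + X*X) + X)*X² = -3*((X² + X²) + X)*X² = -3*(2*X² + X)*X² = -3*(X + 2*X²)*X² = -3*X²*(X + 2*X²))
(19 + P(k(2)))*(-44) = (19 + (2²)³*(-3 - 6*2²))*(-44) = (19 + 4³*(-3 - 6*4))*(-44) = (19 + 64*(-3 - 24))*(-44) = (19 + 64*(-27))*(-44) = (19 - 1728)*(-44) = -1709*(-44) = 75196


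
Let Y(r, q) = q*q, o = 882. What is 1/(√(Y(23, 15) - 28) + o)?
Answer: 882/777727 - √197/777727 ≈ 0.0011160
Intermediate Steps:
Y(r, q) = q²
1/(√(Y(23, 15) - 28) + o) = 1/(√(15² - 28) + 882) = 1/(√(225 - 28) + 882) = 1/(√197 + 882) = 1/(882 + √197)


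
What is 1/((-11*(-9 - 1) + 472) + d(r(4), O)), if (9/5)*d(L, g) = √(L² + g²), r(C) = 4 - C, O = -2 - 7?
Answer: 1/587 ≈ 0.0017036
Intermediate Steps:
O = -9
d(L, g) = 5*√(L² + g²)/9
1/((-11*(-9 - 1) + 472) + d(r(4), O)) = 1/((-11*(-9 - 1) + 472) + 5*√((4 - 1*4)² + (-9)²)/9) = 1/((-11*(-10) + 472) + 5*√((4 - 4)² + 81)/9) = 1/((110 + 472) + 5*√(0² + 81)/9) = 1/(582 + 5*√(0 + 81)/9) = 1/(582 + 5*√81/9) = 1/(582 + (5/9)*9) = 1/(582 + 5) = 1/587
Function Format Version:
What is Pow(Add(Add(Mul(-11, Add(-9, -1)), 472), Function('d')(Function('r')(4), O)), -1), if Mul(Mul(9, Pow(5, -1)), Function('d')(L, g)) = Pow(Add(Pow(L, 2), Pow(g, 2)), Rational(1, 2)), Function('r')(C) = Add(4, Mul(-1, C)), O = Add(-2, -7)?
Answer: Rational(1, 587) ≈ 0.0017036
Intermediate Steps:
O = -9
Function('d')(L, g) = Mul(Rational(5, 9), Pow(Add(Pow(L, 2), Pow(g, 2)), Rational(1, 2)))
Pow(Add(Add(Mul(-11, Add(-9, -1)), 472), Function('d')(Function('r')(4), O)), -1) = Pow(Add(Add(Mul(-11, Add(-9, -1)), 472), Mul(Rational(5, 9), Pow(Add(Pow(Add(4, Mul(-1, 4)), 2), Pow(-9, 2)), Rational(1, 2)))), -1) = Pow(Add(Add(Mul(-11, -10), 472), Mul(Rational(5, 9), Pow(Add(Pow(Add(4, -4), 2), 81), Rational(1, 2)))), -1) = Pow(Add(Add(110, 472), Mul(Rational(5, 9), Pow(Add(Pow(0, 2), 81), Rational(1, 2)))), -1) = Pow(Add(582, Mul(Rational(5, 9), Pow(Add(0, 81), Rational(1, 2)))), -1) = Pow(Add(582, Mul(Rational(5, 9), Pow(81, Rational(1, 2)))), -1) = Pow(Add(582, Mul(Rational(5, 9), 9)), -1) = Pow(Add(582, 5), -1) = Pow(587, -1) = Rational(1, 587)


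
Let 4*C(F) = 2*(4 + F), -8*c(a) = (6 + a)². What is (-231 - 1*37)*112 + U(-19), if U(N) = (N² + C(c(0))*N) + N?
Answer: -118677/4 ≈ -29669.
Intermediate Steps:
c(a) = -(6 + a)²/8
C(F) = 2 + F/2 (C(F) = (2*(4 + F))/4 = (8 + 2*F)/4 = 2 + F/2)
U(N) = N² + 3*N/4 (U(N) = (N² + (2 + (-(6 + 0)²/8)/2)*N) + N = (N² + (2 + (-⅛*6²)/2)*N) + N = (N² + (2 + (-⅛*36)/2)*N) + N = (N² + (2 + (½)*(-9/2))*N) + N = (N² + (2 - 9/4)*N) + N = (N² - N/4) + N = N² + 3*N/4)
(-231 - 1*37)*112 + U(-19) = (-231 - 1*37)*112 + (¼)*(-19)*(3 + 4*(-19)) = (-231 - 37)*112 + (¼)*(-19)*(3 - 76) = -268*112 + (¼)*(-19)*(-73) = -30016 + 1387/4 = -118677/4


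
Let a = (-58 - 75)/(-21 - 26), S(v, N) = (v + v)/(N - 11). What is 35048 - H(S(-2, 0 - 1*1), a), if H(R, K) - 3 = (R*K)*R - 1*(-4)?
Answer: 14822210/423 ≈ 35041.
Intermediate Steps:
S(v, N) = 2*v/(-11 + N) (S(v, N) = (2*v)/(-11 + N) = 2*v/(-11 + N))
a = 133/47 (a = -133/(-47) = -133*(-1/47) = 133/47 ≈ 2.8298)
H(R, K) = 7 + K*R² (H(R, K) = 3 + ((R*K)*R - 1*(-4)) = 3 + ((K*R)*R + 4) = 3 + (K*R² + 4) = 3 + (4 + K*R²) = 7 + K*R²)
35048 - H(S(-2, 0 - 1*1), a) = 35048 - (7 + 133*(2*(-2)/(-11 + (0 - 1*1)))²/47) = 35048 - (7 + 133*(2*(-2)/(-11 + (0 - 1)))²/47) = 35048 - (7 + 133*(2*(-2)/(-11 - 1))²/47) = 35048 - (7 + 133*(2*(-2)/(-12))²/47) = 35048 - (7 + 133*(2*(-2)*(-1/12))²/47) = 35048 - (7 + 133*(⅓)²/47) = 35048 - (7 + (133/47)*(⅑)) = 35048 - (7 + 133/423) = 35048 - 1*3094/423 = 35048 - 3094/423 = 14822210/423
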